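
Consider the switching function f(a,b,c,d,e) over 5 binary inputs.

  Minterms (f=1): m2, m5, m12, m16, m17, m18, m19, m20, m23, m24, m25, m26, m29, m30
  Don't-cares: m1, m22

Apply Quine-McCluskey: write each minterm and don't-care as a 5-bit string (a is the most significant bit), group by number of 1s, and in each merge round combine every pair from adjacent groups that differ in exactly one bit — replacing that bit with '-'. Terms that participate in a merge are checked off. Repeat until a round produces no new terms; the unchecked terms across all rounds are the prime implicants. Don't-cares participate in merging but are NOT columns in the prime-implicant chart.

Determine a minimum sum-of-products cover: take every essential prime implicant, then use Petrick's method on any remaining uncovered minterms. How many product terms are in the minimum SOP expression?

8

[col 0] 00001*, 00010*, 00101*, 01100, 10000*, 10001*, 10010*, 10011*, 10100*, 10110*, 10111*, 11000*, 11001*, 11010*, 11101*, 11110*
[col 1] -0001, -0010, 00-01, 1-000*, 1-001*, 1-010*, 1-110*, 10-00*, 10-10*, 10-11*, 100-0*, 100-1*, 1000-*, 1001-*, 101-0*, 1011-*, 11-01, 11-10*, 110-0*, 1100-*
[col 2] 1--10, 1-0-0, 1-00-, 10--0, 10-1-, 100--
Prime implicants: -0001, -0010, 00-01, 01100, 1--10, 1-0-0, 1-00-, 10--0, 10-1-, 100--, 11-01
PI chart (minterm → PIs covering it):
  2 | -0010  (sole → essential)
  5 | 00-01  (sole → essential)
  12 | 01100  (sole → essential)
  16 | 1-0-0,1-00-,10--0,100--
  17 | -0001,1-00-,100--
  18 | -0010,1--10,1-0-0,10--0,10-1-,100--
  19 | 10-1-,100--
  20 | 10--0  (sole → essential)
  23 | 10-1-  (sole → essential)
  24 | 1-0-0,1-00-
  25 | 1-00-,11-01
  26 | 1--10,1-0-0
  29 | 11-01  (sole → essential)
  30 | 1--10  (sole → essential)
Essential prime implicants: -0010, 00-01, 01100, 1--10, 10--0, 10-1-, 11-01
Petrick residual → 1-00-
Minimum SOP uses 8 PIs: b'c'de' + a'b'd'e + a'bcd'e' + ade' + ac'd' + ab'e' + ab'd + abd'e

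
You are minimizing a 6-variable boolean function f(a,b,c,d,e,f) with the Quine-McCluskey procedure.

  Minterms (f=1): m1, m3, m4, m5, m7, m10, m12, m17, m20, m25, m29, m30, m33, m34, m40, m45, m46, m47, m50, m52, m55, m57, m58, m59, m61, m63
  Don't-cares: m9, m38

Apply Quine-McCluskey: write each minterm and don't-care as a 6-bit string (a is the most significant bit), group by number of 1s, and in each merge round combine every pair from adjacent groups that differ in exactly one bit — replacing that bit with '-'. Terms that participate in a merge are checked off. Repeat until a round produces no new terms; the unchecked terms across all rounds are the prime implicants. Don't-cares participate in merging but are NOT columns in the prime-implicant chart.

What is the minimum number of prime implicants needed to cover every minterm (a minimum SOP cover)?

14

Round 0: 000001✓ 000011✓ 000100✓ 000101✓ 000111✓ 001001✓ 001010 001100✓ 010001✓ 010100✓ 011001✓ 011101✓ 011110 100001✓ 100010✓ 100110✓ 101000 101101✓ 101110✓ 101111✓ 110010✓ 110100✓ 110111✓ 111001✓ 111010✓ 111011✓ 111101✓ 111111✓
Round 1: -00001 -10100 -11001✓ -11101✓ 0-0001✓ 0-0100 0-1001✓ 00-001✓ 00-100 000-01✓ 000-11✓ 0000-1✓ 0001-1✓ 00010- 01-001✓ 011-01✓ 1-0010 1-1101✓ 1-1111✓ 10-110 100-10 1011-1✓ 10111- 11-010 11-111 111-01✓ 111-11✓ 1110-1✓ 11101- 1111-1✓
Round 2: -11-01 0--001 000--1 1-11-1 111--1
PIs = {-00001, -10100, -11-01, 0--001, 0-0100, 00-100, 000--1, 00010-, 001010, 011110, 1-0010, 1-11-1, 10-110, 100-10, 101000, 10111-, 11-010, 11-111, 111--1, 11101-}
Coverage chart:
  m1: -00001,0--001,000--1
  m3: 000--1 ←essential
  m4: 0-0100,00-100,00010-
  m5: 000--1,00010-
  m7: 000--1 ←essential
  m10: 001010 ←essential
  m12: 00-100 ←essential
  m17: 0--001 ←essential
  m20: -10100,0-0100
  m25: -11-01,0--001
  m29: -11-01 ←essential
  m30: 011110 ←essential
  m33: -00001 ←essential
  m34: 1-0010,100-10
  m40: 101000 ←essential
  m45: 1-11-1 ←essential
  m46: 10-110,10111-
  m47: 1-11-1,10111-
  m50: 1-0010,11-010
  m52: -10100 ←essential
  m55: 11-111 ←essential
  m57: -11-01,111--1
  m58: 11-010,11101-
  m59: 111--1,11101-
  m61: -11-01,1-11-1,111--1
  m63: 1-11-1,11-111,111--1
Essential: -00001, -10100, -11-01, 0--001, 00-100, 000--1, 001010, 011110, 1-11-1, 101000, 11-111
Petrick residual → 1-0010, 10-110, 11101-
Min cover (14 terms): b'c'd'e'f + bc'de'f' + bce'f + a'd'e'f + a'b'de'f' + a'b'c'f + a'b'cd'ef' + a'bcdef' + ac'd'ef' + acdf + ab'def' + ab'cd'e'f' + abdef + abcd'e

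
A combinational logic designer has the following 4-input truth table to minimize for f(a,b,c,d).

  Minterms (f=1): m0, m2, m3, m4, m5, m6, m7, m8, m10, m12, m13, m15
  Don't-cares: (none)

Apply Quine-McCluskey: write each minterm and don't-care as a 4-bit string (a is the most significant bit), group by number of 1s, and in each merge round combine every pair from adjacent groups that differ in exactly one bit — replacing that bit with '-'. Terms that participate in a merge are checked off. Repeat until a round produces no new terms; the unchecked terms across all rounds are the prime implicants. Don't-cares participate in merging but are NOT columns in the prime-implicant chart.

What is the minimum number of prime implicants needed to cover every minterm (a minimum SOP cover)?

Round 0: 0000✓ 0010✓ 0011✓ 0100✓ 0101✓ 0110✓ 0111✓ 1000✓ 1010✓ 1100✓ 1101✓ 1111✓
Round 1: -000✓ -010✓ -100✓ -101✓ -111✓ 0-00✓ 0-10✓ 0-11✓ 00-0✓ 001-✓ 01-0✓ 01-1✓ 010-✓ 011-✓ 1-00✓ 10-0✓ 11-1✓ 110-✓
Round 2: --00 -0-0 -1-1 -10- 0--0 0-1- 01--
PIs = {--00, -0-0, -1-1, -10-, 0--0, 0-1-, 01--}
Coverage chart:
  m0: --00,-0-0,0--0
  m2: -0-0,0--0,0-1-
  m3: 0-1- ←essential
  m4: --00,-10-,0--0,01--
  m5: -1-1,-10-,01--
  m6: 0--0,0-1-,01--
  m7: -1-1,0-1-,01--
  m8: --00,-0-0
  m10: -0-0 ←essential
  m12: --00,-10-
  m13: -1-1,-10-
  m15: -1-1 ←essential
Essential: -0-0, -1-1, 0-1-
Petrick residual → --00
Min cover (4 terms): c'd' + b'd' + bd + a'c

4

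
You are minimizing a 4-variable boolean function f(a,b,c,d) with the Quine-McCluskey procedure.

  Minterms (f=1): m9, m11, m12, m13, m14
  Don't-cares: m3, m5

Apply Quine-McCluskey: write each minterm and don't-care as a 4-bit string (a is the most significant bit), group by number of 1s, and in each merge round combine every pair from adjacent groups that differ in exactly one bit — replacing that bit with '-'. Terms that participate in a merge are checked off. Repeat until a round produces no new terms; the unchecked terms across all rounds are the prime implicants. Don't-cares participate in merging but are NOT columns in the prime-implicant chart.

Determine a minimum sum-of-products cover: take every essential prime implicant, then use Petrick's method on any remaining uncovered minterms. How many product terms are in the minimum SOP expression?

[col 0] 0011*, 0101*, 1001*, 1011*, 1100*, 1101*, 1110*
[col 1] -011, -101, 1-01, 10-1, 11-0, 110-
Prime implicants: -011, -101, 1-01, 10-1, 11-0, 110-
PI chart (minterm → PIs covering it):
  9 | 1-01,10-1
  11 | -011,10-1
  12 | 11-0,110-
  13 | -101,1-01,110-
  14 | 11-0  (sole → essential)
Essential prime implicants: 11-0
Petrick residual → -011, 1-01
Minimum SOP uses 3 PIs: b'cd + ac'd + abd'

3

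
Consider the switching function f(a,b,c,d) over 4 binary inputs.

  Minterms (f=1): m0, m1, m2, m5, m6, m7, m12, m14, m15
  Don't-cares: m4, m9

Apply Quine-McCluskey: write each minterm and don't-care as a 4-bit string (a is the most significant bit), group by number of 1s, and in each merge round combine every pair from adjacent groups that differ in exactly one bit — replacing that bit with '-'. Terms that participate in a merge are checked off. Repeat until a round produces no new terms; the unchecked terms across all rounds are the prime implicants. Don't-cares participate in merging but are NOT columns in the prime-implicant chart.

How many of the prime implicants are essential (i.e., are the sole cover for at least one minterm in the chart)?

[col 0] 0000*, 0001*, 0010*, 0100*, 0101*, 0110*, 0111*, 1001*, 1100*, 1110*, 1111*
[col 1] -001, -100*, -110*, -111*, 0-00*, 0-01*, 0-10*, 00-0*, 000-*, 01-0*, 01-1*, 010-*, 011-*, 11-0*, 111-*
[col 2] -1-0, -11-, 0--0, 0-0-, 01--
Prime implicants: -001, -1-0, -11-, 0--0, 0-0-, 01--
PI chart (minterm → PIs covering it):
  0 | 0--0,0-0-
  1 | -001,0-0-
  2 | 0--0  (sole → essential)
  5 | 0-0-,01--
  6 | -1-0,-11-,0--0,01--
  7 | -11-,01--
  12 | -1-0  (sole → essential)
  14 | -1-0,-11-
  15 | -11-  (sole → essential)
Essential prime implicants: -1-0, -11-, 0--0

3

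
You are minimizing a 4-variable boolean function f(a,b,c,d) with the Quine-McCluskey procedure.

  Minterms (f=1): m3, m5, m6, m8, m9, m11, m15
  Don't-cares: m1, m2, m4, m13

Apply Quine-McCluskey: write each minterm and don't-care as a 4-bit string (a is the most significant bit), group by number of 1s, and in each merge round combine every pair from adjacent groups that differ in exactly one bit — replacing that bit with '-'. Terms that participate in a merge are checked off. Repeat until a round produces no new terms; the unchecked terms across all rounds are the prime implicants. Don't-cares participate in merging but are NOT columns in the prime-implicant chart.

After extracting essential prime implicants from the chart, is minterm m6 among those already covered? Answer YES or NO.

NO

Round 0: 0001✓ 0010✓ 0011✓ 0100✓ 0101✓ 0110✓ 1000✓ 1001✓ 1011✓ 1101✓ 1111✓
Round 1: -001✓ -011✓ -101✓ 0-01✓ 0-10 00-1✓ 001- 01-0 010- 1-01✓ 1-11✓ 10-1✓ 100- 11-1✓
Round 2: --01 -0-1 1--1
PIs = {--01, -0-1, 0-10, 001-, 01-0, 010-, 1--1, 100-}
Coverage chart:
  m3: -0-1,001-
  m5: --01,010-
  m6: 0-10,01-0
  m8: 100- ←essential
  m9: --01,-0-1,1--1,100-
  m11: -0-1,1--1
  m15: 1--1 ←essential
Essential: 1--1, 100-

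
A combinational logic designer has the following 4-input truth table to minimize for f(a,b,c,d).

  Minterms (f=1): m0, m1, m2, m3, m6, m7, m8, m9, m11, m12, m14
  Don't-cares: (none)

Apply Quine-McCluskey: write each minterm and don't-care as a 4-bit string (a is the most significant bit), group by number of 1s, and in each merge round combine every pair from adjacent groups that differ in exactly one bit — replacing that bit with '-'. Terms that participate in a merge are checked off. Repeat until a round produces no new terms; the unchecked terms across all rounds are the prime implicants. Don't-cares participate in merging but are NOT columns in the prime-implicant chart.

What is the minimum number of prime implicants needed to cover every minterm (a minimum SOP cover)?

[col 0] 0000*, 0001*, 0010*, 0011*, 0110*, 0111*, 1000*, 1001*, 1011*, 1100*, 1110*
[col 1] -000*, -001*, -011*, -110, 0-10*, 0-11*, 00-0*, 00-1*, 000-*, 001-*, 011-*, 1-00, 10-1*, 100-*, 11-0
[col 2] -0-1, -00-, 0-1-, 00--
Prime implicants: -0-1, -00-, -110, 0-1-, 00--, 1-00, 11-0
PI chart (minterm → PIs covering it):
  0 | -00-,00--
  1 | -0-1,-00-,00--
  2 | 0-1-,00--
  3 | -0-1,0-1-,00--
  6 | -110,0-1-
  7 | 0-1-  (sole → essential)
  8 | -00-,1-00
  9 | -0-1,-00-
  11 | -0-1  (sole → essential)
  12 | 1-00,11-0
  14 | -110,11-0
Essential prime implicants: -0-1, 0-1-
Petrick residual → -00-, 11-0
Minimum SOP uses 4 PIs: b'd + b'c' + a'c + abd'

4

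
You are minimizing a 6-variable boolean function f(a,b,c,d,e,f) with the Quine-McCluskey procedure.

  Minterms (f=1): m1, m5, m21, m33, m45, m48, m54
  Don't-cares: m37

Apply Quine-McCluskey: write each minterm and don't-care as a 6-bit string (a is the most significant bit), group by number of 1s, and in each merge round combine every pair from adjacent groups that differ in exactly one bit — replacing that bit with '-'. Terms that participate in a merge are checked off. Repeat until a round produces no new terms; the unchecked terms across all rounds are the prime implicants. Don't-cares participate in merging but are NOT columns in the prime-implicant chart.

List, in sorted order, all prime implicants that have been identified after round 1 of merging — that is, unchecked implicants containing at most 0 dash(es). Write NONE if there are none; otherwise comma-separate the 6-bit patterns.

size-2^0 implicants → 000001(✓)  000101(✓)  010101(✓)  100001(✓)  100101(✓)  101101(✓)  110000  110110
size-2^1 implicants → -00001(✓)  -00101(✓)  0-0101  000-01(✓)  10-101  100-01(✓)
size-2^2 implicants → -00-01
Unchecked terms (primes): -00-01, 0-0101, 10-101, 110000, 110110

110000, 110110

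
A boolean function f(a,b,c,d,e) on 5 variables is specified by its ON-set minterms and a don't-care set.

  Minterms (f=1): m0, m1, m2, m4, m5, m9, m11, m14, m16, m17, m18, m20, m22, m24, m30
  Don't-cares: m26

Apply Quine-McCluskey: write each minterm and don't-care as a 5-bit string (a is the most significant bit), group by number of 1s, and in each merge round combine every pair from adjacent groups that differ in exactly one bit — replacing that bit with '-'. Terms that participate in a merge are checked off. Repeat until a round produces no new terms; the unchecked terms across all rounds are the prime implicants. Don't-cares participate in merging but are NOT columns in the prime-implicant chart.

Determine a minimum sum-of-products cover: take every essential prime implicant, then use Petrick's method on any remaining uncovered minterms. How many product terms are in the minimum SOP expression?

7

[col 0] 00000*, 00001*, 00010*, 00100*, 00101*, 01001*, 01011*, 01110*, 10000*, 10001*, 10010*, 10100*, 10110*, 11000*, 11010*, 11110*
[col 1] -0000*, -0001*, -0010*, -0100*, -1110, 0-001, 00-00*, 00-01*, 000-0*, 0000-*, 0010-*, 010-1, 1-000*, 1-010*, 1-110*, 10-00*, 10-10*, 100-0*, 1000-*, 101-0*, 11-10*, 110-0*
[col 2] -0-00, -00-0, -000-, 00-0-, 1--10, 1-0-0, 10--0
Prime implicants: -0-00, -00-0, -000-, -1110, 0-001, 00-0-, 010-1, 1--10, 1-0-0, 10--0
PI chart (minterm → PIs covering it):
  0 | -0-00,-00-0,-000-,00-0-
  1 | -000-,0-001,00-0-
  2 | -00-0  (sole → essential)
  4 | -0-00,00-0-
  5 | 00-0-  (sole → essential)
  9 | 0-001,010-1
  11 | 010-1  (sole → essential)
  14 | -1110  (sole → essential)
  16 | -0-00,-00-0,-000-,1-0-0,10--0
  17 | -000-  (sole → essential)
  18 | -00-0,1--10,1-0-0,10--0
  20 | -0-00,10--0
  22 | 1--10,10--0
  24 | 1-0-0  (sole → essential)
  30 | -1110,1--10
Essential prime implicants: -00-0, -000-, -1110, 00-0-, 010-1, 1-0-0
Petrick residual → 10--0
Minimum SOP uses 7 PIs: b'c'e' + b'c'd' + bcde' + a'b'd' + a'bc'e + ac'e' + ab'e'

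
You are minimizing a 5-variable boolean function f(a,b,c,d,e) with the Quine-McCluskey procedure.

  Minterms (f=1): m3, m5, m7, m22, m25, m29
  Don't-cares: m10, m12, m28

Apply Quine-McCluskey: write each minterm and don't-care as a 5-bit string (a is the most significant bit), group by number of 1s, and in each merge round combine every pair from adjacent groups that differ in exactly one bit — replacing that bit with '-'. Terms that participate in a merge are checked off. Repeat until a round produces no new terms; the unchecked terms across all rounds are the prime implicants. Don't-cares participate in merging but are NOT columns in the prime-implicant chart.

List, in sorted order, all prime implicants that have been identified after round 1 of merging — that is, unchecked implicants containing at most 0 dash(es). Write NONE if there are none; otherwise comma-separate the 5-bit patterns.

01010, 10110

Round 0: 00011✓ 00101✓ 00111✓ 01010 01100✓ 10110 11001✓ 11100✓ 11101✓
Round 1: -1100 00-11 001-1 11-01 1110-
PIs = {-1100, 00-11, 001-1, 01010, 10110, 11-01, 1110-}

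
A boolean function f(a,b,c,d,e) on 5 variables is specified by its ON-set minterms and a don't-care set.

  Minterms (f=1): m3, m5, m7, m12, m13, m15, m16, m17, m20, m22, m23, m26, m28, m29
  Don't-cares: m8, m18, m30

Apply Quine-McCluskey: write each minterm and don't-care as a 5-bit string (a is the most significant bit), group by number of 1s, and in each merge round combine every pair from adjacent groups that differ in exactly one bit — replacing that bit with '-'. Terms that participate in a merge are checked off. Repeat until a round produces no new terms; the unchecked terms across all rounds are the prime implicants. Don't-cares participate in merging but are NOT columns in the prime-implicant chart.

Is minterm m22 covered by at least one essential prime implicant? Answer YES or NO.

YES

size-2^0 implicants → 00011(✓)  00101(✓)  00111(✓)  01000(✓)  01100(✓)  01101(✓)  01111(✓)  10000(✓)  10001(✓)  10010(✓)  10100(✓)  10110(✓)  10111(✓)  11010(✓)  11100(✓)  11101(✓)  11110(✓)
size-2^1 implicants → -0111  -1100(✓)  -1101(✓)  0-101(✓)  0-111(✓)  00-11  001-1(✓)  01-00  011-1(✓)  0110-(✓)  1-010(✓)  1-100(✓)  1-110(✓)  10-00(✓)  10-10(✓)  100-0(✓)  1000-  101-0(✓)  1011-  11-10(✓)  111-0(✓)  1110-(✓)
size-2^2 implicants → -110-  0-1-1  1--10  1-1-0  10--0
Unchecked terms (primes): -0111, -110-, 0-1-1, 00-11, 01-00, 1--10, 1-1-0, 10--0, 1000-, 1011-
Minterm coverage:
  m3 ⊆ 00-11 [E]
  m5 ⊆ 0-1-1 [E]
  m7 ⊆ -0111,0-1-1,00-11
  m12 ⊆ -110-,01-00
  m13 ⊆ -110-,0-1-1
  m15 ⊆ 0-1-1 [E]
  m16 ⊆ 10--0,1000-
  m17 ⊆ 1000- [E]
  m20 ⊆ 1-1-0,10--0
  m22 ⊆ 1--10,1-1-0,10--0,1011-
  m23 ⊆ -0111,1011-
  m26 ⊆ 1--10 [E]
  m28 ⊆ -110-,1-1-0
  m29 ⊆ -110- [E]
E = {-110-, 0-1-1, 00-11, 1--10, 1000-}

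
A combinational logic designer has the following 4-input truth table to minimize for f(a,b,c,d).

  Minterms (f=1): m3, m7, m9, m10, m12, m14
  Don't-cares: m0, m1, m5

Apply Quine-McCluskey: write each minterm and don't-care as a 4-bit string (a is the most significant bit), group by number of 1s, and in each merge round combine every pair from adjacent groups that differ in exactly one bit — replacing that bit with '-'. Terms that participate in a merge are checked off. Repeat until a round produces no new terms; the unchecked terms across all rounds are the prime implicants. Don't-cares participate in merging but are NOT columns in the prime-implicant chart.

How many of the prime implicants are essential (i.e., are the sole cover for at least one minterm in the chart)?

Round 0: 0000✓ 0001✓ 0011✓ 0101✓ 0111✓ 1001✓ 1010✓ 1100✓ 1110✓
Round 1: -001 0-01✓ 0-11✓ 00-1✓ 000- 01-1✓ 1-10 11-0
Round 2: 0--1
PIs = {-001, 0--1, 000-, 1-10, 11-0}
Coverage chart:
  m3: 0--1 ←essential
  m7: 0--1 ←essential
  m9: -001 ←essential
  m10: 1-10 ←essential
  m12: 11-0 ←essential
  m14: 1-10,11-0
Essential: -001, 0--1, 1-10, 11-0

4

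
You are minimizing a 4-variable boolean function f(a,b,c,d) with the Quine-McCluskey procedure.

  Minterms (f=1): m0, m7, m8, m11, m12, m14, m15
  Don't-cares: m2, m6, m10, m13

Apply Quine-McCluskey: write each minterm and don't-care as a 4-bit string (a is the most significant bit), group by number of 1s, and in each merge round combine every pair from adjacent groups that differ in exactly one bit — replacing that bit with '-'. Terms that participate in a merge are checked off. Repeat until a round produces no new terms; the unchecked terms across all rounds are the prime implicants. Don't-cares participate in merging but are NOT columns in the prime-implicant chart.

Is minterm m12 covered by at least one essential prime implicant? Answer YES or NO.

size-2^0 implicants → 0000(✓)  0010(✓)  0110(✓)  0111(✓)  1000(✓)  1010(✓)  1011(✓)  1100(✓)  1101(✓)  1110(✓)  1111(✓)
size-2^1 implicants → -000(✓)  -010(✓)  -110(✓)  -111(✓)  0-10(✓)  00-0(✓)  011-(✓)  1-00(✓)  1-10(✓)  1-11(✓)  10-0(✓)  101-(✓)  11-0(✓)  11-1(✓)  110-(✓)  111-(✓)
size-2^2 implicants → --10  -0-0  -11-  1--0  1-1-  11--
Unchecked terms (primes): --10, -0-0, -11-, 1--0, 1-1-, 11--
Minterm coverage:
  m0 ⊆ -0-0 [E]
  m7 ⊆ -11- [E]
  m8 ⊆ -0-0,1--0
  m11 ⊆ 1-1- [E]
  m12 ⊆ 1--0,11--
  m14 ⊆ --10,-11-,1--0,1-1-,11--
  m15 ⊆ -11-,1-1-,11--
E = {-0-0, -11-, 1-1-}

NO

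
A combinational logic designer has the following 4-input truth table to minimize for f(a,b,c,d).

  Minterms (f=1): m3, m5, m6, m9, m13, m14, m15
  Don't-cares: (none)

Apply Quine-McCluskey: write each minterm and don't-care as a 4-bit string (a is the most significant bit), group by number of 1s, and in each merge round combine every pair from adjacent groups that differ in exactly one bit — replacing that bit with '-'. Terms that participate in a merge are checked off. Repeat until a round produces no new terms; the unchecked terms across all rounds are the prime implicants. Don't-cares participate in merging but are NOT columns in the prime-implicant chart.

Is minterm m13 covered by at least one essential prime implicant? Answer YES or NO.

[col 0] 0011, 0101*, 0110*, 1001*, 1101*, 1110*, 1111*
[col 1] -101, -110, 1-01, 11-1, 111-
Prime implicants: -101, -110, 0011, 1-01, 11-1, 111-
PI chart (minterm → PIs covering it):
  3 | 0011  (sole → essential)
  5 | -101  (sole → essential)
  6 | -110  (sole → essential)
  9 | 1-01  (sole → essential)
  13 | -101,1-01,11-1
  14 | -110,111-
  15 | 11-1,111-
Essential prime implicants: -101, -110, 0011, 1-01

YES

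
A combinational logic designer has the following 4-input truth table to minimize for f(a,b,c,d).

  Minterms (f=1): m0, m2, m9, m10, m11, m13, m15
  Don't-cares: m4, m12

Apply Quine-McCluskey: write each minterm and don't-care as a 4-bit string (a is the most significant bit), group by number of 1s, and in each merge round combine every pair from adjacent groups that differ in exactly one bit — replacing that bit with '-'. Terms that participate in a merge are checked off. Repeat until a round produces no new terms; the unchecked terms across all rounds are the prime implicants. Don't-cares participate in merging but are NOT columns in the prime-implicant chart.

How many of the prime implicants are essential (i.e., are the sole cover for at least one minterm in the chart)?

[col 0] 0000*, 0010*, 0100*, 1001*, 1010*, 1011*, 1100*, 1101*, 1111*
[col 1] -010, -100, 0-00, 00-0, 1-01*, 1-11*, 10-1*, 101-, 11-1*, 110-
[col 2] 1--1
Prime implicants: -010, -100, 0-00, 00-0, 1--1, 101-, 110-
PI chart (minterm → PIs covering it):
  0 | 0-00,00-0
  2 | -010,00-0
  9 | 1--1  (sole → essential)
  10 | -010,101-
  11 | 1--1,101-
  13 | 1--1,110-
  15 | 1--1  (sole → essential)
Essential prime implicants: 1--1

1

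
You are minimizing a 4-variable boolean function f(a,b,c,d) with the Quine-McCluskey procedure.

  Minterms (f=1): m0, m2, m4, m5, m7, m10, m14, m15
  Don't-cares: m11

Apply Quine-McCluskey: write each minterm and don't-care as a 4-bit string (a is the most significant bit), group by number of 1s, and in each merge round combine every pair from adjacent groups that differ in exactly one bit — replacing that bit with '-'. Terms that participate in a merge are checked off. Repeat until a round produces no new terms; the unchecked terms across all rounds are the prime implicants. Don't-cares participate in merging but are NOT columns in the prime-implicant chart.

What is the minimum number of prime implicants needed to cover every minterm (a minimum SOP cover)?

4

[col 0] 0000*, 0010*, 0100*, 0101*, 0111*, 1010*, 1011*, 1110*, 1111*
[col 1] -010, -111, 0-00, 00-0, 01-1, 010-, 1-10*, 1-11*, 101-*, 111-*
[col 2] 1-1-
Prime implicants: -010, -111, 0-00, 00-0, 01-1, 010-, 1-1-
PI chart (minterm → PIs covering it):
  0 | 0-00,00-0
  2 | -010,00-0
  4 | 0-00,010-
  5 | 01-1,010-
  7 | -111,01-1
  10 | -010,1-1-
  14 | 1-1-  (sole → essential)
  15 | -111,1-1-
Essential prime implicants: 1-1-
Petrick residual → -010, 0-00, 01-1
Minimum SOP uses 4 PIs: b'cd' + a'c'd' + a'bd + ac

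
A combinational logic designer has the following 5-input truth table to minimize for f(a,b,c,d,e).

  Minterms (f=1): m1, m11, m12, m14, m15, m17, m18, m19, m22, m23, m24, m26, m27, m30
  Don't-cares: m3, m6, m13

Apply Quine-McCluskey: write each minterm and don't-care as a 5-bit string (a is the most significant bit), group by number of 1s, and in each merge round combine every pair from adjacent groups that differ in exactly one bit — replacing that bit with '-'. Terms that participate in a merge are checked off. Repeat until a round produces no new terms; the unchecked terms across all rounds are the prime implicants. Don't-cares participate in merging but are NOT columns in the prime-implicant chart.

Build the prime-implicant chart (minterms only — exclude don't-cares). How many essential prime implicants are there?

size-2^0 implicants → 00001(✓)  00011(✓)  00110(✓)  01011(✓)  01100(✓)  01101(✓)  01110(✓)  01111(✓)  10001(✓)  10010(✓)  10011(✓)  10110(✓)  10111(✓)  11000(✓)  11010(✓)  11011(✓)  11110(✓)
size-2^1 implicants → -0001(✓)  -0011(✓)  -0110(✓)  -1011(✓)  -1110(✓)  0-011(✓)  0-110(✓)  000-1(✓)  01-11  011-0(✓)  011-1(✓)  0110-(✓)  0111-(✓)  1-010(✓)  1-011(✓)  1-110(✓)  10-10(✓)  10-11(✓)  100-1(✓)  1001-(✓)  1011-(✓)  11-10(✓)  110-0  1101-(✓)
size-2^2 implicants → --011  --110  -00-1  011--  1--10  1-01-  10-1-
Unchecked terms (primes): --011, --110, -00-1, 01-11, 011--, 1--10, 1-01-, 10-1-, 110-0
Minterm coverage:
  m1 ⊆ -00-1 [E]
  m11 ⊆ --011,01-11
  m12 ⊆ 011-- [E]
  m14 ⊆ --110,011--
  m15 ⊆ 01-11,011--
  m17 ⊆ -00-1 [E]
  m18 ⊆ 1--10,1-01-,10-1-
  m19 ⊆ --011,-00-1,1-01-,10-1-
  m22 ⊆ --110,1--10,10-1-
  m23 ⊆ 10-1- [E]
  m24 ⊆ 110-0 [E]
  m26 ⊆ 1--10,1-01-,110-0
  m27 ⊆ --011,1-01-
  m30 ⊆ --110,1--10
E = {-00-1, 011--, 10-1-, 110-0}

4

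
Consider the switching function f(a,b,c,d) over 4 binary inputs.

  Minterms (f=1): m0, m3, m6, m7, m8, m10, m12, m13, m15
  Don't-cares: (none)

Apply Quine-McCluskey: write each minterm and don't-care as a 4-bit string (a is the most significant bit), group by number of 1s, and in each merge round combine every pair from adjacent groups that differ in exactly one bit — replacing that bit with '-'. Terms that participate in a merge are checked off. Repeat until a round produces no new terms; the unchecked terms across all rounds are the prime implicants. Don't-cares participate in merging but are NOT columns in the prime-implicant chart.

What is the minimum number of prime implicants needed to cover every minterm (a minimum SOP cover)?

6

size-2^0 implicants → 0000(✓)  0011(✓)  0110(✓)  0111(✓)  1000(✓)  1010(✓)  1100(✓)  1101(✓)  1111(✓)
size-2^1 implicants → -000  -111  0-11  011-  1-00  10-0  11-1  110-
Unchecked terms (primes): -000, -111, 0-11, 011-, 1-00, 10-0, 11-1, 110-
Minterm coverage:
  m0 ⊆ -000 [E]
  m3 ⊆ 0-11 [E]
  m6 ⊆ 011- [E]
  m7 ⊆ -111,0-11,011-
  m8 ⊆ -000,1-00,10-0
  m10 ⊆ 10-0 [E]
  m12 ⊆ 1-00,110-
  m13 ⊆ 11-1,110-
  m15 ⊆ -111,11-1
E = {-000, 0-11, 011-, 10-0}
Petrick residual → -111, 110-
Cover = b'c'd' + bcd + a'cd + a'bc + ab'd' + abc'  |cover|=6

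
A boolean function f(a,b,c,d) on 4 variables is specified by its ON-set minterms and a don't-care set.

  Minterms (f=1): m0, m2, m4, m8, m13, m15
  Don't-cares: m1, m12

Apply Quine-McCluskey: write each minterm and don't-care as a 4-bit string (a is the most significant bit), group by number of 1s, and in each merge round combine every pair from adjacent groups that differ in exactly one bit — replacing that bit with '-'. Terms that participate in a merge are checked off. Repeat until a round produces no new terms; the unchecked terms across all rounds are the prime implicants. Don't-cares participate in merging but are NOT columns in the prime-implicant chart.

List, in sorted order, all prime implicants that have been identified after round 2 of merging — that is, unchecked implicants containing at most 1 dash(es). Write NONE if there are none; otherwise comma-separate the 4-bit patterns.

Round 0: 0000✓ 0001✓ 0010✓ 0100✓ 1000✓ 1100✓ 1101✓ 1111✓
Round 1: -000✓ -100✓ 0-00✓ 00-0 000- 1-00✓ 11-1 110-
Round 2: --00
PIs = {--00, 00-0, 000-, 11-1, 110-}

00-0, 000-, 11-1, 110-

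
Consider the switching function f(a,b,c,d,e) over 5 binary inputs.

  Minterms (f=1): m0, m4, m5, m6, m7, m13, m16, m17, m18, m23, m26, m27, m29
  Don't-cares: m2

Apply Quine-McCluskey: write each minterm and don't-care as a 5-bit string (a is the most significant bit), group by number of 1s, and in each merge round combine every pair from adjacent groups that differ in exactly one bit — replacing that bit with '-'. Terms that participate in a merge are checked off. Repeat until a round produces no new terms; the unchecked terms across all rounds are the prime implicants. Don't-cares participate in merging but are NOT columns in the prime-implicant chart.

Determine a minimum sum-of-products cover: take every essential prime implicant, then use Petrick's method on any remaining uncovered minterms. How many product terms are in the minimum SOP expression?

Round 0: 00000✓ 00010✓ 00100✓ 00101✓ 00110✓ 00111✓ 01101✓ 10000✓ 10001✓ 10010✓ 10111✓ 11010✓ 11011✓ 11101✓
Round 1: -0000✓ -0010✓ -0111 -1101 0-101 00-00✓ 00-10✓ 000-0✓ 001-0✓ 001-1✓ 0010-✓ 0011-✓ 1-010 100-0✓ 1000- 1101-
Round 2: -00-0 00--0 001--
PIs = {-00-0, -0111, -1101, 0-101, 00--0, 001--, 1-010, 1000-, 1101-}
Coverage chart:
  m0: -00-0,00--0
  m4: 00--0,001--
  m5: 0-101,001--
  m6: 00--0,001--
  m7: -0111,001--
  m13: -1101,0-101
  m16: -00-0,1000-
  m17: 1000- ←essential
  m18: -00-0,1-010
  m23: -0111 ←essential
  m26: 1-010,1101-
  m27: 1101- ←essential
  m29: -1101 ←essential
Essential: -0111, -1101, 1000-, 1101-
Petrick residual → -00-0, 001--
Min cover (6 terms): b'c'e' + b'cde + bcd'e + a'b'c + ab'c'd' + abc'd

6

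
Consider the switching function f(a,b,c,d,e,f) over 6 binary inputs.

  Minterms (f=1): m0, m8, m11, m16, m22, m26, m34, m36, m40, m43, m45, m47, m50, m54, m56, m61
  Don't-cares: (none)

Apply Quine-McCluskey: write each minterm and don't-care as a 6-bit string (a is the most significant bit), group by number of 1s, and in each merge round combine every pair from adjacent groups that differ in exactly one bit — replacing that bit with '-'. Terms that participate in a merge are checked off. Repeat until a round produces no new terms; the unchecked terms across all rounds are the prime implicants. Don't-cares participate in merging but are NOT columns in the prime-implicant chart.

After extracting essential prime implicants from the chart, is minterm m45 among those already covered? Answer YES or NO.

YES

Round 0: 000000✓ 001000✓ 001011✓ 010000✓ 010110✓ 011010 100010✓ 100100 101000✓ 101011✓ 101101✓ 101111✓ 110010✓ 110110✓ 111000✓ 111101✓
Round 1: -01000 -01011 -10110 0-0000 00-000 1-0010 1-1000 1-1101 101-11 1011-1 110-10
PIs = {-01000, -01011, -10110, 0-0000, 00-000, 011010, 1-0010, 1-1000, 1-1101, 100100, 101-11, 1011-1, 110-10}
Coverage chart:
  m0: 0-0000,00-000
  m8: -01000,00-000
  m11: -01011 ←essential
  m16: 0-0000 ←essential
  m22: -10110 ←essential
  m26: 011010 ←essential
  m34: 1-0010 ←essential
  m36: 100100 ←essential
  m40: -01000,1-1000
  m43: -01011,101-11
  m45: 1-1101,1011-1
  m47: 101-11,1011-1
  m50: 1-0010,110-10
  m54: -10110,110-10
  m56: 1-1000 ←essential
  m61: 1-1101 ←essential
Essential: -01011, -10110, 0-0000, 011010, 1-0010, 1-1000, 1-1101, 100100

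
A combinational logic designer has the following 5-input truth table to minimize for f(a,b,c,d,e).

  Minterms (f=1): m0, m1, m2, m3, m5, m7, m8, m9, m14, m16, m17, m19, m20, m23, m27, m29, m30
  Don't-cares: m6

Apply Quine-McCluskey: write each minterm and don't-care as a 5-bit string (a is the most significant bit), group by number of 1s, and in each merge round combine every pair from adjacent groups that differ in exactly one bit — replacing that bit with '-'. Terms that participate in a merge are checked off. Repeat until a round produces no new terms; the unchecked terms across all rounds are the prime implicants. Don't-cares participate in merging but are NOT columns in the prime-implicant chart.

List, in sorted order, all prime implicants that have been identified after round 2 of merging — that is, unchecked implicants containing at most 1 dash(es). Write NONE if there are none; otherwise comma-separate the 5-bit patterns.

-1110, 0-110, 1-011, 10-00, 11101

size-2^0 implicants → 00000(✓)  00001(✓)  00010(✓)  00011(✓)  00101(✓)  00110(✓)  00111(✓)  01000(✓)  01001(✓)  01110(✓)  10000(✓)  10001(✓)  10011(✓)  10100(✓)  10111(✓)  11011(✓)  11101  11110(✓)
size-2^1 implicants → -0000(✓)  -0001(✓)  -0011(✓)  -0111(✓)  -1110  0-000(✓)  0-001(✓)  0-110  00-01(✓)  00-10(✓)  00-11(✓)  000-0(✓)  000-1(✓)  0000-(✓)  0001-(✓)  001-1(✓)  0011-(✓)  0100-(✓)  1-011  10-00  10-11(✓)  100-1(✓)  1000-(✓)
size-2^2 implicants → -0-11  -00-1  -000-  0-00-  00--1  00-1-  000--
Unchecked terms (primes): -0-11, -00-1, -000-, -1110, 0-00-, 0-110, 00--1, 00-1-, 000--, 1-011, 10-00, 11101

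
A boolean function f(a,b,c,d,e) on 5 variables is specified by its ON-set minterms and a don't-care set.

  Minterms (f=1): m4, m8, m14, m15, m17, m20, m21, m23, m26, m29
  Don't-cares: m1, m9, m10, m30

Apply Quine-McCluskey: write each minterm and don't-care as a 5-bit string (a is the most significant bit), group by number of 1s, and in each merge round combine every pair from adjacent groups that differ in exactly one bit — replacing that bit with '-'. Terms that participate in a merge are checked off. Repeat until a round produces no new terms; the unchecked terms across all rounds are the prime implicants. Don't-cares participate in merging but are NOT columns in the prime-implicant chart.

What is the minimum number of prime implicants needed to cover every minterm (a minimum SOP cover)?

7

Round 0: 00001✓ 00100✓ 01000✓ 01001✓ 01010✓ 01110✓ 01111✓ 10001✓ 10100✓ 10101✓ 10111✓ 11010✓ 11101✓ 11110✓
Round 1: -0001 -0100 -1010✓ -1110✓ 0-001 01-10✓ 010-0 0100- 0111- 1-101 10-01 101-1 1010- 11-10✓
Round 2: -1-10
PIs = {-0001, -0100, -1-10, 0-001, 010-0, 0100-, 0111-, 1-101, 10-01, 101-1, 1010-}
Coverage chart:
  m4: -0100 ←essential
  m8: 010-0,0100-
  m14: -1-10,0111-
  m15: 0111- ←essential
  m17: -0001,10-01
  m20: -0100,1010-
  m21: 1-101,10-01,101-1,1010-
  m23: 101-1 ←essential
  m26: -1-10 ←essential
  m29: 1-101 ←essential
Essential: -0100, -1-10, 0111-, 1-101, 101-1
Petrick residual → -0001, 010-0
Min cover (7 terms): b'c'd'e + b'cd'e' + bde' + a'bc'e' + a'bcd + acd'e + ab'ce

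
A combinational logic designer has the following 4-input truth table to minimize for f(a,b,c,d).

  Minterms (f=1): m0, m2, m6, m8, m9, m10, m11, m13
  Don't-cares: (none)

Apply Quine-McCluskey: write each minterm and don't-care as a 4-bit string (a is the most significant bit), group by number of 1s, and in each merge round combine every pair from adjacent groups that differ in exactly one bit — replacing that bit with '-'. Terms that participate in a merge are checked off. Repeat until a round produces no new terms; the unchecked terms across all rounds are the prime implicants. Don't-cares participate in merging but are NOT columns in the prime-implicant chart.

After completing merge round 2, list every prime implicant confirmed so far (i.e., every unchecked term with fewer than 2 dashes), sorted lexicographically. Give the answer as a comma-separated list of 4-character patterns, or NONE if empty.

0-10, 1-01

size-2^0 implicants → 0000(✓)  0010(✓)  0110(✓)  1000(✓)  1001(✓)  1010(✓)  1011(✓)  1101(✓)
size-2^1 implicants → -000(✓)  -010(✓)  0-10  00-0(✓)  1-01  10-0(✓)  10-1(✓)  100-(✓)  101-(✓)
size-2^2 implicants → -0-0  10--
Unchecked terms (primes): -0-0, 0-10, 1-01, 10--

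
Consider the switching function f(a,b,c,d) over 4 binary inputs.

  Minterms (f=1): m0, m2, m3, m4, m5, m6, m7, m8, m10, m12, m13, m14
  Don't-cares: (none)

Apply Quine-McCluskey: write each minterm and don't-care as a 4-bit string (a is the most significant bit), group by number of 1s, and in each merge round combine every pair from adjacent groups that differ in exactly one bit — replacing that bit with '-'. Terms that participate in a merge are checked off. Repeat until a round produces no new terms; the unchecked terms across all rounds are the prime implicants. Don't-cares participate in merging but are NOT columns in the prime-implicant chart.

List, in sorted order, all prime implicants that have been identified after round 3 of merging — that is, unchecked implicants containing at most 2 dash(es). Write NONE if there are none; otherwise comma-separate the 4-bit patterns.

Round 0: 0000✓ 0010✓ 0011✓ 0100✓ 0101✓ 0110✓ 0111✓ 1000✓ 1010✓ 1100✓ 1101✓ 1110✓
Round 1: -000✓ -010✓ -100✓ -101✓ -110✓ 0-00✓ 0-10✓ 0-11✓ 00-0✓ 001-✓ 01-0✓ 01-1✓ 010-✓ 011-✓ 1-00✓ 1-10✓ 10-0✓ 11-0✓ 110-✓
Round 2: --00✓ --10✓ -0-0✓ -1-0✓ -10- 0--0✓ 0-1- 01-- 1--0✓
Round 3: ---0
PIs = {---0, -10-, 0-1-, 01--}

-10-, 0-1-, 01--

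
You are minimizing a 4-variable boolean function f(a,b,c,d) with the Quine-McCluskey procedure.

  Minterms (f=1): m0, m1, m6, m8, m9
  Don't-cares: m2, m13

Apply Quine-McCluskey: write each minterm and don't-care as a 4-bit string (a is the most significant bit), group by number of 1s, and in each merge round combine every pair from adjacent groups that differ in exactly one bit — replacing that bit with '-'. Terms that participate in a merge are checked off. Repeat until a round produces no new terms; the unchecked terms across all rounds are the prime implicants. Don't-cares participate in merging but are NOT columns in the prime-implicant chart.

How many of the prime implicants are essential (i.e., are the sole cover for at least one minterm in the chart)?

Round 0: 0000✓ 0001✓ 0010✓ 0110✓ 1000✓ 1001✓ 1101✓
Round 1: -000✓ -001✓ 0-10 00-0 000-✓ 1-01 100-✓
Round 2: -00-
PIs = {-00-, 0-10, 00-0, 1-01}
Coverage chart:
  m0: -00-,00-0
  m1: -00- ←essential
  m6: 0-10 ←essential
  m8: -00- ←essential
  m9: -00-,1-01
Essential: -00-, 0-10

2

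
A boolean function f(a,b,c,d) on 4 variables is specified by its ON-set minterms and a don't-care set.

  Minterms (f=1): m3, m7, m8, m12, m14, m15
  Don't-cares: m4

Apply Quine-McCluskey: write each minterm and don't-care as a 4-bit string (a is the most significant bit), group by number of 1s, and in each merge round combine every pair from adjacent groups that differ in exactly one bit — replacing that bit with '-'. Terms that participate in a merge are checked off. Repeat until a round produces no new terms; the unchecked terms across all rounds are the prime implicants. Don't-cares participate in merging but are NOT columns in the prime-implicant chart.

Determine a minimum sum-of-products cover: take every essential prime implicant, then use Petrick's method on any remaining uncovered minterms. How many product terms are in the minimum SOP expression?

3

Round 0: 0011✓ 0100✓ 0111✓ 1000✓ 1100✓ 1110✓ 1111✓
Round 1: -100 -111 0-11 1-00 11-0 111-
PIs = {-100, -111, 0-11, 1-00, 11-0, 111-}
Coverage chart:
  m3: 0-11 ←essential
  m7: -111,0-11
  m8: 1-00 ←essential
  m12: -100,1-00,11-0
  m14: 11-0,111-
  m15: -111,111-
Essential: 0-11, 1-00
Petrick residual → 111-
Min cover (3 terms): a'cd + ac'd' + abc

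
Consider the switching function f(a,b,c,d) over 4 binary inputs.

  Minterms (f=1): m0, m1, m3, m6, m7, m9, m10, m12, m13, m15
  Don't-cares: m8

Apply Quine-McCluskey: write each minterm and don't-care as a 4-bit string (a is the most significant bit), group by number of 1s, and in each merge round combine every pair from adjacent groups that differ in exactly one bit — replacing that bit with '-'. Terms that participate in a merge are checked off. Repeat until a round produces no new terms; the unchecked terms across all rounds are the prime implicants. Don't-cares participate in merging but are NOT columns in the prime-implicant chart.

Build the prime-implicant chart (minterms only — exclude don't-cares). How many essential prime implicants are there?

4

[col 0] 0000*, 0001*, 0011*, 0110*, 0111*, 1000*, 1001*, 1010*, 1100*, 1101*, 1111*
[col 1] -000*, -001*, -111, 0-11, 00-1, 000-*, 011-, 1-00*, 1-01*, 10-0, 100-*, 11-1, 110-*
[col 2] -00-, 1-0-
Prime implicants: -00-, -111, 0-11, 00-1, 011-, 1-0-, 10-0, 11-1
PI chart (minterm → PIs covering it):
  0 | -00-  (sole → essential)
  1 | -00-,00-1
  3 | 0-11,00-1
  6 | 011-  (sole → essential)
  7 | -111,0-11,011-
  9 | -00-,1-0-
  10 | 10-0  (sole → essential)
  12 | 1-0-  (sole → essential)
  13 | 1-0-,11-1
  15 | -111,11-1
Essential prime implicants: -00-, 011-, 1-0-, 10-0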